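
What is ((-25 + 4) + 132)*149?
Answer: 16539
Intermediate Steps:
((-25 + 4) + 132)*149 = (-21 + 132)*149 = 111*149 = 16539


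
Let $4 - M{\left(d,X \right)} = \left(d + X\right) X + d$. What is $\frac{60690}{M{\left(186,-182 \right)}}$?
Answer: $\frac{1445}{13} \approx 111.15$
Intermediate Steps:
$M{\left(d,X \right)} = 4 - d - X \left(X + d\right)$ ($M{\left(d,X \right)} = 4 - \left(\left(d + X\right) X + d\right) = 4 - \left(\left(X + d\right) X + d\right) = 4 - \left(X \left(X + d\right) + d\right) = 4 - \left(d + X \left(X + d\right)\right) = 4 - d - X \left(X + d\right)$)
$\frac{60690}{M{\left(186,-182 \right)}} = \frac{60690}{4 - 186 - \left(-182\right)^{2} - \left(-182\right) 186} = \frac{60690}{4 - 186 - 33124 + 33852} = \frac{60690}{546} = 60690 \cdot \frac{1}{546} = \frac{1445}{13}$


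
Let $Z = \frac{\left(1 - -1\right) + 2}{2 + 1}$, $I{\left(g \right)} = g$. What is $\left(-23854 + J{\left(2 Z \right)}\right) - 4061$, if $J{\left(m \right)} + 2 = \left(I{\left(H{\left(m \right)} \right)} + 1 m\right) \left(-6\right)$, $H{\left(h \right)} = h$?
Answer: $-27949$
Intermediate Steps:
$Z = \frac{4}{3}$ ($Z = \frac{\left(1 + 1\right) + 2}{3} = \left(2 + 2\right) \frac{1}{3} = 4 \cdot \frac{1}{3} = \frac{4}{3} \approx 1.3333$)
$J{\left(m \right)} = -2 - 12 m$ ($J{\left(m \right)} = -2 + \left(m + 1 m\right) \left(-6\right) = -2 + \left(m + m\right) \left(-6\right) = -2 + 2 m \left(-6\right) = -2 - 12 m$)
$\left(-23854 + J{\left(2 Z \right)}\right) - 4061 = \left(-23854 - \left(2 + 12 \cdot 2 \cdot \frac{4}{3}\right)\right) - 4061 = \left(-23854 - 34\right) - 4061 = -23888 - 4061 = -27949$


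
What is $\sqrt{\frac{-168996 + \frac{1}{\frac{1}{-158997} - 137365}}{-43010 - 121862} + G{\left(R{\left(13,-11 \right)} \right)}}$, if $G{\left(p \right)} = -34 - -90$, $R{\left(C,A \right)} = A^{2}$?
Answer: $\frac{7 \sqrt{943133532929979571927573935545}}{900226794939508} \approx 7.5515$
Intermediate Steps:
$G{\left(p \right)} = 56$ ($G{\left(p \right)} = -34 + 90 = 56$)
$\sqrt{\frac{-168996 + \frac{1}{\frac{1}{-158997} - 137365}}{-43010 - 121862} + G{\left(R{\left(13,-11 \right)} \right)}} = \sqrt{\frac{-168996 + \frac{1}{\frac{1}{-158997} - 137365}}{-43010 - 121862} + 56} = \sqrt{\frac{-168996 + \frac{1}{- \frac{1}{158997} - 137365}}{-164872} + 56} = \sqrt{\left(-168996 + \frac{1}{- \frac{21840622906}{158997}}\right) \left(- \frac{1}{164872}\right) + 56} = \sqrt{\left(-168996 - \frac{158997}{21840622906}\right) \left(- \frac{1}{164872}\right) + 56} = \sqrt{\left(- \frac{3690977908781373}{21840622906}\right) \left(- \frac{1}{164872}\right) + 56} = \sqrt{\frac{3690977908781373}{3600907179758032} + 56} = \sqrt{\frac{205341779975231165}{3600907179758032}} = \frac{7 \sqrt{943133532929979571927573935545}}{900226794939508}$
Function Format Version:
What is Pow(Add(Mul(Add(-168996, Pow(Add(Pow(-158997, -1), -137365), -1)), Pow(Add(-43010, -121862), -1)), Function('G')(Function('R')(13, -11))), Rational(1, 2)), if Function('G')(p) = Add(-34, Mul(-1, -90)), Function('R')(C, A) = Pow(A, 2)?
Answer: Mul(Rational(7, 900226794939508), Pow(943133532929979571927573935545, Rational(1, 2))) ≈ 7.5515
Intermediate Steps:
Function('G')(p) = 56 (Function('G')(p) = Add(-34, 90) = 56)
Pow(Add(Mul(Add(-168996, Pow(Add(Pow(-158997, -1), -137365), -1)), Pow(Add(-43010, -121862), -1)), Function('G')(Function('R')(13, -11))), Rational(1, 2)) = Pow(Add(Mul(Add(-168996, Pow(Add(Pow(-158997, -1), -137365), -1)), Pow(Add(-43010, -121862), -1)), 56), Rational(1, 2)) = Pow(Add(Mul(Add(-168996, Pow(Add(Rational(-1, 158997), -137365), -1)), Pow(-164872, -1)), 56), Rational(1, 2)) = Pow(Add(Mul(Add(-168996, Pow(Rational(-21840622906, 158997), -1)), Rational(-1, 164872)), 56), Rational(1, 2)) = Pow(Add(Mul(Add(-168996, Rational(-158997, 21840622906)), Rational(-1, 164872)), 56), Rational(1, 2)) = Pow(Add(Mul(Rational(-3690977908781373, 21840622906), Rational(-1, 164872)), 56), Rational(1, 2)) = Pow(Add(Rational(3690977908781373, 3600907179758032), 56), Rational(1, 2)) = Pow(Rational(205341779975231165, 3600907179758032), Rational(1, 2)) = Mul(Rational(7, 900226794939508), Pow(943133532929979571927573935545, Rational(1, 2)))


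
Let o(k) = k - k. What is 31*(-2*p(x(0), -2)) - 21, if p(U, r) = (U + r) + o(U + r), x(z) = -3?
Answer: 289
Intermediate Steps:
o(k) = 0
p(U, r) = U + r (p(U, r) = (U + r) + 0 = U + r)
31*(-2*p(x(0), -2)) - 21 = 31*(-2*(-3 - 2)) - 21 = 31*(-2*(-5)) - 21 = 31*10 - 21 = 310 - 21 = 289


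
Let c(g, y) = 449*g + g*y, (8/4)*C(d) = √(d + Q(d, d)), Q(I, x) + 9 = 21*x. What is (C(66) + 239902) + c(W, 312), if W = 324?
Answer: 486466 + √1443/2 ≈ 4.8649e+5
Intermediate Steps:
Q(I, x) = -9 + 21*x
C(d) = √(-9 + 22*d)/2 (C(d) = √(d + (-9 + 21*d))/2 = √(-9 + 22*d)/2)
(C(66) + 239902) + c(W, 312) = (√(-9 + 22*66)/2 + 239902) + 324*(449 + 312) = (√(-9 + 1452)/2 + 239902) + 324*761 = (√1443/2 + 239902) + 246564 = (239902 + √1443/2) + 246564 = 486466 + √1443/2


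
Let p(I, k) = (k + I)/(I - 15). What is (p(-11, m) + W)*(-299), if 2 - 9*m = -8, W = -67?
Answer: 358547/18 ≈ 19919.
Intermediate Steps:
m = 10/9 (m = 2/9 - ⅑*(-8) = 2/9 + 8/9 = 10/9 ≈ 1.1111)
p(I, k) = (I + k)/(-15 + I)
(p(-11, m) + W)*(-299) = ((-11 + 10/9)/(-15 - 11) - 67)*(-299) = (-89/9/(-26) - 67)*(-299) = (-1/26*(-89/9) - 67)*(-299) = (89/234 - 67)*(-299) = -15589/234*(-299) = 358547/18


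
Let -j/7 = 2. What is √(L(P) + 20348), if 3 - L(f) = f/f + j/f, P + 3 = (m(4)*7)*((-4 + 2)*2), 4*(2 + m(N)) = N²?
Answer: 6*√1967709/59 ≈ 142.65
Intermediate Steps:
j = -14 (j = -7*2 = -14)
m(N) = -2 + N²/4
P = -59 (P = -3 + ((-2 + (¼)*4²)*7)*((-4 + 2)*2) = -3 + ((-2 + (¼)*16)*7)*(-2*2) = -3 + ((-2 + 4)*7)*(-4) = -3 + (2*7)*(-4) = -3 + 14*(-4) = -3 - 56 = -59)
L(f) = 2 + 14/f (L(f) = 3 - (f/f - 14/f) = 3 - (1 - 14/f) = 3 + (-1 + 14/f) = 2 + 14/f)
√(L(P) + 20348) = √((2 + 14/(-59)) + 20348) = √((2 + 14*(-1/59)) + 20348) = √((2 - 14/59) + 20348) = √(104/59 + 20348) = √(1200636/59) = 6*√1967709/59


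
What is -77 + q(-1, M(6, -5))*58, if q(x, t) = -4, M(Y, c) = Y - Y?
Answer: -309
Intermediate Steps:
M(Y, c) = 0
-77 + q(-1, M(6, -5))*58 = -77 - 4*58 = -77 - 232 = -309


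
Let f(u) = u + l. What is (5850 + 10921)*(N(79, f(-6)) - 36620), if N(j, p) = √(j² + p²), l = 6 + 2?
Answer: -614154020 + 16771*√6245 ≈ -6.1283e+8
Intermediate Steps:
l = 8
f(u) = 8 + u (f(u) = u + 8 = 8 + u)
(5850 + 10921)*(N(79, f(-6)) - 36620) = (5850 + 10921)*(√(79² + (8 - 6)²) - 36620) = 16771*(√(6241 + 2²) - 36620) = 16771*(√(6241 + 4) - 36620) = 16771*(√6245 - 36620) = 16771*(-36620 + √6245) = -614154020 + 16771*√6245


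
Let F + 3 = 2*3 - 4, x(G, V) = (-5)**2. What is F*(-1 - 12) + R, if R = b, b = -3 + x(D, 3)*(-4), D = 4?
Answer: -90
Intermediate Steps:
x(G, V) = 25
b = -103 (b = -3 + 25*(-4) = -3 - 100 = -103)
R = -103
F = -1 (F = -3 + (2*3 - 4) = -3 + (6 - 4) = -3 + 2 = -1)
F*(-1 - 12) + R = -(-1 - 12) - 103 = -1*(-13) - 103 = 13 - 103 = -90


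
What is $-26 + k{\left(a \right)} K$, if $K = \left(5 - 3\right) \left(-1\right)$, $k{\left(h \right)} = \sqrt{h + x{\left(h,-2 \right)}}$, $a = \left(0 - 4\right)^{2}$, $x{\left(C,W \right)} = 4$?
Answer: $-26 - 4 \sqrt{5} \approx -34.944$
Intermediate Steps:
$a = 16$ ($a = \left(-4\right)^{2} = 16$)
$k{\left(h \right)} = \sqrt{4 + h}$ ($k{\left(h \right)} = \sqrt{h + 4} = \sqrt{4 + h}$)
$K = -2$ ($K = 2 \left(-1\right) = -2$)
$-26 + k{\left(a \right)} K = -26 + \sqrt{4 + 16} \left(-2\right) = -26 + \sqrt{20} \left(-2\right) = -26 + 2 \sqrt{5} \left(-2\right) = -26 - 4 \sqrt{5}$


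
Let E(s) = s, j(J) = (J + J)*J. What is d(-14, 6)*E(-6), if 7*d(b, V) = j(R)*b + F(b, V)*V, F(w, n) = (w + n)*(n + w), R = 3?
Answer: -792/7 ≈ -113.14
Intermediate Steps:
j(J) = 2*J² (j(J) = (2*J)*J = 2*J²)
F(w, n) = (n + w)² (F(w, n) = (n + w)*(n + w) = (n + w)²)
d(b, V) = 18*b/7 + V*(V + b)²/7 (d(b, V) = ((2*3²)*b + (V + b)²*V)/7 = ((2*9)*b + V*(V + b)²)/7 = (18*b + V*(V + b)²)/7 = 18*b/7 + V*(V + b)²/7)
d(-14, 6)*E(-6) = ((18/7)*(-14) + (⅐)*6*(6 - 14)²)*(-6) = (-36 + (⅐)*6*(-8)²)*(-6) = (-36 + (⅐)*6*64)*(-6) = (-36 + 384/7)*(-6) = (132/7)*(-6) = -792/7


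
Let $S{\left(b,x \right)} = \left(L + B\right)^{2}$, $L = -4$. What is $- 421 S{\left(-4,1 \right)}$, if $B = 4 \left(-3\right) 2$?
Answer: $-330064$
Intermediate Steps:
$B = -24$ ($B = \left(-12\right) 2 = -24$)
$S{\left(b,x \right)} = 784$ ($S{\left(b,x \right)} = \left(-4 - 24\right)^{2} = \left(-28\right)^{2} = 784$)
$- 421 S{\left(-4,1 \right)} = \left(-421\right) 784 = -330064$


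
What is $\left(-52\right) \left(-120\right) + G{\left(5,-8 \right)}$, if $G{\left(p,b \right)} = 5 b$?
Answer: $6200$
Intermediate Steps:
$\left(-52\right) \left(-120\right) + G{\left(5,-8 \right)} = \left(-52\right) \left(-120\right) + 5 \left(-8\right) = 6240 - 40 = 6200$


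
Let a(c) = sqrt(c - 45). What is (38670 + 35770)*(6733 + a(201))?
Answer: 501204520 + 148880*sqrt(39) ≈ 5.0213e+8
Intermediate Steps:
a(c) = sqrt(-45 + c)
(38670 + 35770)*(6733 + a(201)) = (38670 + 35770)*(6733 + sqrt(-45 + 201)) = 74440*(6733 + sqrt(156)) = 74440*(6733 + 2*sqrt(39)) = 501204520 + 148880*sqrt(39)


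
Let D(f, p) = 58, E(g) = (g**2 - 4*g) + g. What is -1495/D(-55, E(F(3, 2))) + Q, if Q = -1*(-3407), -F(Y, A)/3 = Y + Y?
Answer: 196111/58 ≈ 3381.2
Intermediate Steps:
F(Y, A) = -6*Y (F(Y, A) = -3*(Y + Y) = -6*Y)
E(g) = g**2 - 3*g
Q = 3407
-1495/D(-55, E(F(3, 2))) + Q = -1495/58 + 3407 = 196111/58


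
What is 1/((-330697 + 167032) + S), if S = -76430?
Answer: -1/240095 ≈ -4.1650e-6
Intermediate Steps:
1/((-330697 + 167032) + S) = 1/((-330697 + 167032) - 76430) = 1/(-163665 - 76430) = 1/(-240095) = -1/240095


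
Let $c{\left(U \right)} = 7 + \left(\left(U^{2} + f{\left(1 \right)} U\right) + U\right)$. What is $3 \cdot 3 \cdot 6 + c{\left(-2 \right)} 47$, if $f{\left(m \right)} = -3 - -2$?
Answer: $571$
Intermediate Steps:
$f{\left(m \right)} = -1$ ($f{\left(m \right)} = -3 + 2 = -1$)
$c{\left(U \right)} = 7 + U^{2}$ ($c{\left(U \right)} = 7 + \left(\left(U^{2} - U\right) + U\right) = 7 + U^{2}$)
$3 \cdot 3 \cdot 6 + c{\left(-2 \right)} 47 = 3 \cdot 3 \cdot 6 + \left(7 + \left(-2\right)^{2}\right) 47 = 9 \cdot 6 + \left(7 + 4\right) 47 = 54 + 11 \cdot 47 = 54 + 517 = 571$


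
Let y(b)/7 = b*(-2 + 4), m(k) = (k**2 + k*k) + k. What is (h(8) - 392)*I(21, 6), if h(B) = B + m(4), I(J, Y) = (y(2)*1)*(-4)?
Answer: 38976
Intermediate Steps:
m(k) = k + 2*k**2 (m(k) = (k**2 + k**2) + k = 2*k**2 + k = k + 2*k**2)
y(b) = 14*b (y(b) = 7*(b*(-2 + 4)) = 7*(b*2) = 7*(2*b) = 14*b)
I(J, Y) = -112 (I(J, Y) = ((14*2)*1)*(-4) = (28*1)*(-4) = 28*(-4) = -112)
h(B) = 36 + B (h(B) = B + 4*(1 + 2*4) = B + 4*(1 + 8) = B + 4*9 = B + 36 = 36 + B)
(h(8) - 392)*I(21, 6) = ((36 + 8) - 392)*(-112) = (44 - 392)*(-112) = -348*(-112) = 38976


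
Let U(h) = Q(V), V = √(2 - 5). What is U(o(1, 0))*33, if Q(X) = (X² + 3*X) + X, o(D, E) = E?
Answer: -99 + 132*I*√3 ≈ -99.0 + 228.63*I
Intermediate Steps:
V = I*√3 (V = √(-3) = I*√3 ≈ 1.732*I)
Q(X) = X² + 4*X
U(h) = I*√3*(4 + I*√3) (U(h) = (I*√3)*(4 + I*√3) = I*√3*(4 + I*√3))
U(o(1, 0))*33 = (-3 + 4*I*√3)*33 = -99 + 132*I*√3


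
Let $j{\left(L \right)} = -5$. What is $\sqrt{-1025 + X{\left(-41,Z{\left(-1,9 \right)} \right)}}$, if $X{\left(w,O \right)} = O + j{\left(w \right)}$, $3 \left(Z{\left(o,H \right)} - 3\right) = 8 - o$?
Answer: $32 i \approx 32.0 i$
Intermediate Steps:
$Z{\left(o,H \right)} = \frac{17}{3} - \frac{o}{3}$ ($Z{\left(o,H \right)} = 3 + \frac{8 - o}{3} = 3 - \left(- \frac{8}{3} + \frac{o}{3}\right) = \frac{17}{3} - \frac{o}{3}$)
$X{\left(w,O \right)} = -5 + O$ ($X{\left(w,O \right)} = O - 5 = -5 + O$)
$\sqrt{-1025 + X{\left(-41,Z{\left(-1,9 \right)} \right)}} = \sqrt{-1025 + \left(-5 + \left(\frac{17}{3} - - \frac{1}{3}\right)\right)} = \sqrt{-1025 + \left(-5 + \left(\frac{17}{3} + \frac{1}{3}\right)\right)} = \sqrt{-1025 + \left(-5 + 6\right)} = \sqrt{-1025 + 1} = \sqrt{-1024} = 32 i$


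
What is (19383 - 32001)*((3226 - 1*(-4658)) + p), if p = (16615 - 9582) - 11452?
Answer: -43721370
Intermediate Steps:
p = -4419 (p = 7033 - 11452 = -4419)
(19383 - 32001)*((3226 - 1*(-4658)) + p) = (19383 - 32001)*((3226 - 1*(-4658)) - 4419) = -12618*((3226 + 4658) - 4419) = -12618*(7884 - 4419) = -12618*3465 = -43721370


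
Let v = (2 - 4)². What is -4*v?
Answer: -16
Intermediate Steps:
v = 4 (v = (-2)² = 4)
-4*v = -4*4 = -16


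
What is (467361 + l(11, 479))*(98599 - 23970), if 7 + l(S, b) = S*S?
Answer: 34887191775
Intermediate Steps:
l(S, b) = -7 + S² (l(S, b) = -7 + S*S = -7 + S²)
(467361 + l(11, 479))*(98599 - 23970) = (467361 + (-7 + 11²))*(98599 - 23970) = (467361 + (-7 + 121))*74629 = (467361 + 114)*74629 = 467475*74629 = 34887191775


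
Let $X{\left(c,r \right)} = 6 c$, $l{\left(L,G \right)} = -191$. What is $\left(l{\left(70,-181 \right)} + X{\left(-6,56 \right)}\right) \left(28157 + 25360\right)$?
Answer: $-12148359$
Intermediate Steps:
$\left(l{\left(70,-181 \right)} + X{\left(-6,56 \right)}\right) \left(28157 + 25360\right) = \left(-191 + 6 \left(-6\right)\right) \left(28157 + 25360\right) = \left(-191 - 36\right) 53517 = \left(-227\right) 53517 = -12148359$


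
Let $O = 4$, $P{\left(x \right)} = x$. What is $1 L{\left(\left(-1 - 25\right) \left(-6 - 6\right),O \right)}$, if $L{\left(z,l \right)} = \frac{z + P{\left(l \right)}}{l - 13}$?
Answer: $- \frac{316}{9} \approx -35.111$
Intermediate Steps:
$L{\left(z,l \right)} = \frac{l + z}{-13 + l}$ ($L{\left(z,l \right)} = \frac{z + l}{l - 13} = \frac{l + z}{-13 + l}$)
$1 L{\left(\left(-1 - 25\right) \left(-6 - 6\right),O \right)} = 1 \frac{4 + \left(-1 - 25\right) \left(-6 - 6\right)}{-13 + 4} = 1 \frac{4 + \left(-1 - 25\right) \left(-12\right)}{-9} = 1 \left(- \frac{4 - -312}{9}\right) = 1 \left(- \frac{4 + 312}{9}\right) = 1 \left(\left(- \frac{1}{9}\right) 316\right) = 1 \left(- \frac{316}{9}\right) = - \frac{316}{9}$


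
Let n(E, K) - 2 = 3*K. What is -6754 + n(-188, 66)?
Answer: -6554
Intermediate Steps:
n(E, K) = 2 + 3*K
-6754 + n(-188, 66) = -6754 + (2 + 3*66) = -6754 + (2 + 198) = -6754 + 200 = -6554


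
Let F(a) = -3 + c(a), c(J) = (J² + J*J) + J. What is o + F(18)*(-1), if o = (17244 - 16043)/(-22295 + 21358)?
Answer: -622432/937 ≈ -664.28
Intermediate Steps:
o = -1201/937 (o = 1201/(-937) = 1201*(-1/937) = -1201/937 ≈ -1.2817)
c(J) = J + 2*J² (c(J) = (J² + J²) + J = 2*J² + J = J + 2*J²)
F(a) = -3 + a*(1 + 2*a)
o + F(18)*(-1) = -1201/937 + (-3 + 18*(1 + 2*18))*(-1) = -1201/937 + (-3 + 18*(1 + 36))*(-1) = -1201/937 + (-3 + 18*37)*(-1) = -1201/937 + (-3 + 666)*(-1) = -1201/937 + 663*(-1) = -1201/937 - 663 = -622432/937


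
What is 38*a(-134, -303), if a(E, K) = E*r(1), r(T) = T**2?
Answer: -5092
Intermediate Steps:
a(E, K) = E (a(E, K) = E*1**2 = E*1 = E)
38*a(-134, -303) = 38*(-134) = -5092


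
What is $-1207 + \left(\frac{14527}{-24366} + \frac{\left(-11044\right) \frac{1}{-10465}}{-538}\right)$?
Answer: $- \frac{82832009148617}{68592361110} \approx -1207.6$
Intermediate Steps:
$-1207 + \left(\frac{14527}{-24366} + \frac{\left(-11044\right) \frac{1}{-10465}}{-538}\right) = -1207 + \left(14527 \left(- \frac{1}{24366}\right) + \left(-11044\right) \left(- \frac{1}{10465}\right) \left(- \frac{1}{538}\right)\right) = -1207 + \left(- \frac{14527}{24366} + \frac{11044}{10465} \left(- \frac{1}{538}\right)\right) = -1207 - \frac{41029288847}{68592361110} = - \frac{82832009148617}{68592361110}$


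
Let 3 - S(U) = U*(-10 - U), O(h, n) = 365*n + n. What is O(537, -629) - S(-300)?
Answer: -317217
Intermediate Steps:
O(h, n) = 366*n
S(U) = 3 - U*(-10 - U)
O(537, -629) - S(-300) = 366*(-629) - (3 + (-300)² + 10*(-300)) = -230214 - (3 + 90000 - 3000) = -230214 - 1*87003 = -230214 - 87003 = -317217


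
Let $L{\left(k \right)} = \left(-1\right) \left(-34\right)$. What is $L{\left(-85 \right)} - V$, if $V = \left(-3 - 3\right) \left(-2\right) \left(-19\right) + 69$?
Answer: $193$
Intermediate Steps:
$L{\left(k \right)} = 34$
$V = -159$ ($V = \left(-6\right) \left(-2\right) \left(-19\right) + 69 = 12 \left(-19\right) + 69 = -228 + 69 = -159$)
$L{\left(-85 \right)} - V = 34 - -159 = 34 + 159 = 193$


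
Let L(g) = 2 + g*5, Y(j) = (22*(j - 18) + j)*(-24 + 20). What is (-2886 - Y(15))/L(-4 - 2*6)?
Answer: 515/13 ≈ 39.615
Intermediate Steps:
Y(j) = 1584 - 92*j (Y(j) = (22*(-18 + j) + j)*(-4) = ((-396 + 22*j) + j)*(-4) = (-396 + 23*j)*(-4) = 1584 - 92*j)
L(g) = 2 + 5*g
(-2886 - Y(15))/L(-4 - 2*6) = (-2886 - (1584 - 92*15))/(2 + 5*(-4 - 2*6)) = (-2886 - (1584 - 1380))/(2 + 5*(-4 - 12)) = (-2886 - 1*204)/(2 + 5*(-16)) = (-2886 - 204)/(2 - 80) = -3090/(-78) = -3090*(-1/78) = 515/13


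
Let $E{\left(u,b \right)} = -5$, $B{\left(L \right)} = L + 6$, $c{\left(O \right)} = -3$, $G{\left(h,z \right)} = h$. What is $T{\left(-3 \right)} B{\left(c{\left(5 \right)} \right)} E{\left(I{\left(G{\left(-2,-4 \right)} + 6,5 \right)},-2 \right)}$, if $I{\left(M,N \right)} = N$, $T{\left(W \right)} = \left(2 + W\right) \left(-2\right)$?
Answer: $-30$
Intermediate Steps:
$T{\left(W \right)} = -4 - 2 W$
$B{\left(L \right)} = 6 + L$
$T{\left(-3 \right)} B{\left(c{\left(5 \right)} \right)} E{\left(I{\left(G{\left(-2,-4 \right)} + 6,5 \right)},-2 \right)} = \left(-4 - -6\right) \left(6 - 3\right) \left(-5\right) = \left(-4 + 6\right) 3 \left(-5\right) = 2 \cdot 3 \left(-5\right) = 6 \left(-5\right) = -30$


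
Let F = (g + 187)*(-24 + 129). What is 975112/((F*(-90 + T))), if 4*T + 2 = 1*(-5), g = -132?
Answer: -3900448/2119425 ≈ -1.8403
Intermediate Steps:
F = 5775 (F = (-132 + 187)*(-24 + 129) = 55*105 = 5775)
T = -7/4 (T = -½ + (1*(-5))/4 = -½ + (¼)*(-5) = -½ - 5/4 = -7/4 ≈ -1.7500)
975112/((F*(-90 + T))) = 975112/((5775*(-90 - 7/4))) = 975112/((5775*(-367/4))) = 975112/(-2119425/4) = 975112*(-4/2119425) = -3900448/2119425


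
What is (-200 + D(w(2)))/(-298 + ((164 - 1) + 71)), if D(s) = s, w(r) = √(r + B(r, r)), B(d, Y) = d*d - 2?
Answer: 99/32 ≈ 3.0938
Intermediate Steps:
B(d, Y) = -2 + d² (B(d, Y) = d² - 2 = -2 + d²)
w(r) = √(-2 + r + r²) (w(r) = √(r + (-2 + r²)) = √(-2 + r + r²))
(-200 + D(w(2)))/(-298 + ((164 - 1) + 71)) = (-200 + √(-2 + 2 + 2²))/(-298 + ((164 - 1) + 71)) = (-200 + √(-2 + 2 + 4))/(-298 + (163 + 71)) = (-200 + √4)/(-298 + 234) = (-200 + 2)/(-64) = -198*(-1/64) = 99/32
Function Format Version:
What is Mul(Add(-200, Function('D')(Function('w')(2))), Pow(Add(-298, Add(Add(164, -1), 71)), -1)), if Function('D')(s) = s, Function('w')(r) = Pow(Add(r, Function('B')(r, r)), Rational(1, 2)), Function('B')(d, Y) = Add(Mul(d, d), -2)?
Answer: Rational(99, 32) ≈ 3.0938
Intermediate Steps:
Function('B')(d, Y) = Add(-2, Pow(d, 2)) (Function('B')(d, Y) = Add(Pow(d, 2), -2) = Add(-2, Pow(d, 2)))
Function('w')(r) = Pow(Add(-2, r, Pow(r, 2)), Rational(1, 2)) (Function('w')(r) = Pow(Add(r, Add(-2, Pow(r, 2))), Rational(1, 2)) = Pow(Add(-2, r, Pow(r, 2)), Rational(1, 2)))
Mul(Add(-200, Function('D')(Function('w')(2))), Pow(Add(-298, Add(Add(164, -1), 71)), -1)) = Mul(Add(-200, Pow(Add(-2, 2, Pow(2, 2)), Rational(1, 2))), Pow(Add(-298, Add(Add(164, -1), 71)), -1)) = Mul(Add(-200, Pow(Add(-2, 2, 4), Rational(1, 2))), Pow(Add(-298, Add(163, 71)), -1)) = Mul(Add(-200, Pow(4, Rational(1, 2))), Pow(Add(-298, 234), -1)) = Mul(Add(-200, 2), Pow(-64, -1)) = Mul(-198, Rational(-1, 64)) = Rational(99, 32)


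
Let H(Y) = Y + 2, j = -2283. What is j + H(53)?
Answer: -2228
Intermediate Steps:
H(Y) = 2 + Y
j + H(53) = -2283 + (2 + 53) = -2283 + 55 = -2228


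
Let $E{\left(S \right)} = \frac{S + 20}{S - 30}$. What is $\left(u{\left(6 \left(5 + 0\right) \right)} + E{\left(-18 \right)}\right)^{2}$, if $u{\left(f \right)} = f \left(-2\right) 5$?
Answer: $\frac{51854401}{576} \approx 90025.0$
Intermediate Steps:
$u{\left(f \right)} = - 10 f$ ($u{\left(f \right)} = - 2 f 5 = - 10 f$)
$E{\left(S \right)} = \frac{20 + S}{-30 + S}$
$\left(u{\left(6 \left(5 + 0\right) \right)} + E{\left(-18 \right)}\right)^{2} = \left(- 10 \cdot 6 \left(5 + 0\right) + \frac{20 - 18}{-30 - 18}\right)^{2} = \left(- 10 \cdot 6 \cdot 5 + \frac{1}{-48} \cdot 2\right)^{2} = \left(\left(-10\right) 30 - \frac{1}{24}\right)^{2} = \left(-300 - \frac{1}{24}\right)^{2} = \left(- \frac{7201}{24}\right)^{2} = \frac{51854401}{576}$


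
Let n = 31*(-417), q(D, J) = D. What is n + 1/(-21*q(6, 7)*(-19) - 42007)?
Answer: -512077252/39613 ≈ -12927.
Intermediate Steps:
n = -12927
n + 1/(-21*q(6, 7)*(-19) - 42007) = -12927 + 1/(-21*6*(-19) - 42007) = -12927 + 1/(-126*(-19) - 42007) = -12927 + 1/(2394 - 42007) = -12927 + 1/(-39613) = -12927 - 1/39613 = -512077252/39613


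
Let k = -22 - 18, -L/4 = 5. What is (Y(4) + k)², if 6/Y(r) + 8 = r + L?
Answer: 25921/16 ≈ 1620.1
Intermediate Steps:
L = -20 (L = -4*5 = -20)
k = -40
Y(r) = 6/(-28 + r) (Y(r) = 6/(-8 + (r - 20)) = 6/(-8 + (-20 + r)) = 6/(-28 + r))
(Y(4) + k)² = (6/(-28 + 4) - 40)² = (6/(-24) - 40)² = (6*(-1/24) - 40)² = (-¼ - 40)² = (-161/4)² = 25921/16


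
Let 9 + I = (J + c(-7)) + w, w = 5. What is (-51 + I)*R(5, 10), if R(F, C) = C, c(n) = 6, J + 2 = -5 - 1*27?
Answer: -830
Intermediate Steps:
J = -34 (J = -2 + (-5 - 1*27) = -2 + (-5 - 27) = -2 - 32 = -34)
I = -32 (I = -9 + ((-34 + 6) + 5) = -9 + (-28 + 5) = -9 - 23 = -32)
(-51 + I)*R(5, 10) = (-51 - 32)*10 = -83*10 = -830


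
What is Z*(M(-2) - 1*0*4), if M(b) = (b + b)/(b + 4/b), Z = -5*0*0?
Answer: 0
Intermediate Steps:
Z = 0 (Z = 0*0 = 0)
M(b) = 2*b/(b + 4/b) (M(b) = (2*b)/(b + 4/b) = 2*b/(b + 4/b))
Z*(M(-2) - 1*0*4) = 0*(2*(-2)**2/(4 + (-2)**2) - 1*0*4) = 0*(2*4/(4 + 4) + 0*4) = 0*(2*4/8 + 0) = 0*(2*4*(1/8) + 0) = 0*(1 + 0) = 0*1 = 0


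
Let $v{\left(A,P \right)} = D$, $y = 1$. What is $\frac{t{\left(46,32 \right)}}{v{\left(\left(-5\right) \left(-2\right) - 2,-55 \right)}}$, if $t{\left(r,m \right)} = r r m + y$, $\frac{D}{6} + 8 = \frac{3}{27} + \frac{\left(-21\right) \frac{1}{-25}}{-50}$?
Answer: $- \frac{126961875}{88939} \approx -1427.5$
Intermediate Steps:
$D = - \frac{88939}{1875}$ ($D = -48 + 6 \left(\frac{3}{27} + \frac{\left(-21\right) \frac{1}{-25}}{-50}\right) = -48 + 6 \left(3 \cdot \frac{1}{27} + \left(-21\right) \left(- \frac{1}{25}\right) \left(- \frac{1}{50}\right)\right) = -48 + 6 \left(\frac{1}{9} + \frac{21}{25} \left(- \frac{1}{50}\right)\right) = -48 + 6 \left(\frac{1}{9} - \frac{21}{1250}\right) = -48 + 6 \cdot \frac{1061}{11250} = -48 + \frac{1061}{1875} = - \frac{88939}{1875} \approx -47.434$)
$t{\left(r,m \right)} = 1 + m r^{2}$ ($t{\left(r,m \right)} = r r m + 1 = r^{2} m + 1 = m r^{2} + 1 = 1 + m r^{2}$)
$v{\left(A,P \right)} = - \frac{88939}{1875}$
$\frac{t{\left(46,32 \right)}}{v{\left(\left(-5\right) \left(-2\right) - 2,-55 \right)}} = \frac{1 + 32 \cdot 46^{2}}{- \frac{88939}{1875}} = \left(1 + 32 \cdot 2116\right) \left(- \frac{1875}{88939}\right) = \left(1 + 67712\right) \left(- \frac{1875}{88939}\right) = 67713 \left(- \frac{1875}{88939}\right) = - \frac{126961875}{88939}$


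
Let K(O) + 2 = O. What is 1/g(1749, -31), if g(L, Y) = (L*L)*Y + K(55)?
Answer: -1/94828978 ≈ -1.0545e-8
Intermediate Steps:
K(O) = -2 + O
g(L, Y) = 53 + Y*L² (g(L, Y) = (L*L)*Y + (-2 + 55) = L²*Y + 53 = Y*L² + 53 = 53 + Y*L²)
1/g(1749, -31) = 1/(53 - 31*1749²) = 1/(53 - 31*3059001) = 1/(53 - 94829031) = 1/(-94828978) = -1/94828978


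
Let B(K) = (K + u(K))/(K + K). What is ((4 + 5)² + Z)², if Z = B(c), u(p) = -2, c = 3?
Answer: 237169/36 ≈ 6588.0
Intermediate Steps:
B(K) = (-2 + K)/(2*K) (B(K) = (K - 2)/(K + K) = (-2 + K)/((2*K)) = (-2 + K)*(1/(2*K)) = (-2 + K)/(2*K))
Z = ⅙ (Z = (½)*(-2 + 3)/3 = (½)*(⅓)*1 = ⅙ ≈ 0.16667)
((4 + 5)² + Z)² = ((4 + 5)² + ⅙)² = (9² + ⅙)² = (81 + ⅙)² = (487/6)² = 237169/36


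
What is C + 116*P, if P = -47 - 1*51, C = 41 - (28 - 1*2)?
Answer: -11353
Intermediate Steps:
C = 15 (C = 41 - (28 - 2) = 41 - 1*26 = 41 - 26 = 15)
P = -98 (P = -47 - 51 = -98)
C + 116*P = 15 + 116*(-98) = 15 - 11368 = -11353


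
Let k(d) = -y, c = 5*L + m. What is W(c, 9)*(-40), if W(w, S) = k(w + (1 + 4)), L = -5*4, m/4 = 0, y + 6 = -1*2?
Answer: -320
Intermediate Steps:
y = -8 (y = -6 - 1*2 = -6 - 2 = -8)
m = 0 (m = 4*0 = 0)
L = -20
c = -100 (c = 5*(-20) + 0 = -100 + 0 = -100)
k(d) = 8 (k(d) = -1*(-8) = 8)
W(w, S) = 8
W(c, 9)*(-40) = 8*(-40) = -320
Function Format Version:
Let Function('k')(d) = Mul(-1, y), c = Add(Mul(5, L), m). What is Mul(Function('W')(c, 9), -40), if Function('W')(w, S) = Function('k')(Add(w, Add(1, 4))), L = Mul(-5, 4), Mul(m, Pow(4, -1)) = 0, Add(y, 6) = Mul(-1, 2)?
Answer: -320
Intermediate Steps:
y = -8 (y = Add(-6, Mul(-1, 2)) = Add(-6, -2) = -8)
m = 0 (m = Mul(4, 0) = 0)
L = -20
c = -100 (c = Add(Mul(5, -20), 0) = Add(-100, 0) = -100)
Function('k')(d) = 8 (Function('k')(d) = Mul(-1, -8) = 8)
Function('W')(w, S) = 8
Mul(Function('W')(c, 9), -40) = Mul(8, -40) = -320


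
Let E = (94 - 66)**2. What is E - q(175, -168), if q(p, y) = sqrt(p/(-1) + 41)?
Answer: 784 - I*sqrt(134) ≈ 784.0 - 11.576*I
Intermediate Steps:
q(p, y) = sqrt(41 - p) (q(p, y) = sqrt(p*(-1) + 41) = sqrt(-p + 41) = sqrt(41 - p))
E = 784 (E = 28**2 = 784)
E - q(175, -168) = 784 - sqrt(41 - 1*175) = 784 - sqrt(41 - 175) = 784 - sqrt(-134) = 784 - I*sqrt(134)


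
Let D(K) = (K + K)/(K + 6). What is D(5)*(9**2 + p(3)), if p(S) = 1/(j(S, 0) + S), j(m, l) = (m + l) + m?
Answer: 7300/99 ≈ 73.737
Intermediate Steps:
j(m, l) = l + 2*m (j(m, l) = (l + m) + m = l + 2*m)
D(K) = 2*K/(6 + K) (D(K) = (2*K)/(6 + K) = 2*K/(6 + K))
p(S) = 1/(3*S) (p(S) = 1/((0 + 2*S) + S) = 1/(2*S + S) = 1/(3*S))
D(5)*(9**2 + p(3)) = (2*5/(6 + 5))*(9**2 + (1/3)/3) = (2*5/11)*(81 + (1/3)*(1/3)) = (2*5*(1/11))*(81 + 1/9) = (10/11)*(730/9) = 7300/99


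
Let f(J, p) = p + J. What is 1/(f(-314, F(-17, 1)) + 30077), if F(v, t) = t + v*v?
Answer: 1/30053 ≈ 3.3275e-5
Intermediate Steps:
F(v, t) = t + v²
f(J, p) = J + p
1/(f(-314, F(-17, 1)) + 30077) = 1/((-314 + (1 + (-17)²)) + 30077) = 1/((-314 + (1 + 289)) + 30077) = 1/((-314 + 290) + 30077) = 1/(-24 + 30077) = 1/30053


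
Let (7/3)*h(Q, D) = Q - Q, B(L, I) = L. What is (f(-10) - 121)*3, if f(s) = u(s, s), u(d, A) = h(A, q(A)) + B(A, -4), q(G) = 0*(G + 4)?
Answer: -393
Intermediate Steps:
q(G) = 0 (q(G) = 0*(4 + G) = 0)
h(Q, D) = 0 (h(Q, D) = 3*(Q - Q)/7 = (3/7)*0 = 0)
u(d, A) = A (u(d, A) = 0 + A = A)
f(s) = s
(f(-10) - 121)*3 = (-10 - 121)*3 = -131*3 = -393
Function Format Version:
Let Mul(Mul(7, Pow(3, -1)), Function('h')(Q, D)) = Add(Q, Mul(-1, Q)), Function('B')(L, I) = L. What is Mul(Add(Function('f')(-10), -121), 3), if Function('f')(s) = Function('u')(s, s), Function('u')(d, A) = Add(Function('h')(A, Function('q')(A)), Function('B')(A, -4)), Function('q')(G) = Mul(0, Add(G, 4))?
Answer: -393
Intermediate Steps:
Function('q')(G) = 0 (Function('q')(G) = Mul(0, Add(4, G)) = 0)
Function('h')(Q, D) = 0 (Function('h')(Q, D) = Mul(Rational(3, 7), Add(Q, Mul(-1, Q))) = Mul(Rational(3, 7), 0) = 0)
Function('u')(d, A) = A (Function('u')(d, A) = Add(0, A) = A)
Function('f')(s) = s
Mul(Add(Function('f')(-10), -121), 3) = Mul(Add(-10, -121), 3) = Mul(-131, 3) = -393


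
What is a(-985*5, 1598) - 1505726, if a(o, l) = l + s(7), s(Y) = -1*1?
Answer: -1504129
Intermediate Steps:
s(Y) = -1
a(o, l) = -1 + l (a(o, l) = l - 1 = -1 + l)
a(-985*5, 1598) - 1505726 = (-1 + 1598) - 1505726 = 1597 - 1505726 = -1504129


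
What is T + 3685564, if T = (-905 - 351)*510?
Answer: 3045004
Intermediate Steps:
T = -640560 (T = -1256*510 = -640560)
T + 3685564 = -640560 + 3685564 = 3045004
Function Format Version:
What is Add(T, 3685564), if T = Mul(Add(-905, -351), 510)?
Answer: 3045004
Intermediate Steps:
T = -640560 (T = Mul(-1256, 510) = -640560)
Add(T, 3685564) = Add(-640560, 3685564) = 3045004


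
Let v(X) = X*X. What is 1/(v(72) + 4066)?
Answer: 1/9250 ≈ 0.00010811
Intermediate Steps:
v(X) = X²
1/(v(72) + 4066) = 1/(72² + 4066) = 1/(5184 + 4066) = 1/9250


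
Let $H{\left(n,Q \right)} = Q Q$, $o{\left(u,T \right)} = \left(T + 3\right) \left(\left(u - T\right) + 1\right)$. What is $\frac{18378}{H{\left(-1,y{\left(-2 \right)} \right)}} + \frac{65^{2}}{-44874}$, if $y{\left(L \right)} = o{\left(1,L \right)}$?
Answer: $\frac{206156693}{179496} \approx 1148.5$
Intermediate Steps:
$o{\left(u,T \right)} = \left(3 + T\right) \left(1 + u - T\right)$
$y{\left(L \right)} = 6 - L - L^{2}$ ($y{\left(L \right)} = 3 - L^{2} - 2 L + 3 \cdot 1 + L 1 = 3 - L^{2} - 2 L + 3 + L = 6 - L - L^{2}$)
$H{\left(n,Q \right)} = Q^{2}$
$\frac{18378}{H{\left(-1,y{\left(-2 \right)} \right)}} + \frac{65^{2}}{-44874} = \frac{18378}{\left(6 - -2 - \left(-2\right)^{2}\right)^{2}} + \frac{65^{2}}{-44874} = \frac{18378}{\left(6 + 2 - 4\right)^{2}} + 4225 \left(- \frac{1}{44874}\right) = \frac{18378}{\left(6 + 2 - 4\right)^{2}} - \frac{4225}{44874} = \frac{18378}{4^{2}} - \frac{4225}{44874} = \frac{18378}{16} - \frac{4225}{44874} = 18378 \cdot \frac{1}{16} - \frac{4225}{44874} = \frac{9189}{8} - \frac{4225}{44874} = \frac{206156693}{179496}$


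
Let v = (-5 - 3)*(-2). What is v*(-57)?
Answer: -912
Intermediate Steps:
v = 16 (v = -8*(-2) = 16)
v*(-57) = 16*(-57) = -912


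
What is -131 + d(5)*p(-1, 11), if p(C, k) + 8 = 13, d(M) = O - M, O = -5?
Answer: -181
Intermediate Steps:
d(M) = -5 - M
p(C, k) = 5 (p(C, k) = -8 + 13 = 5)
-131 + d(5)*p(-1, 11) = -131 + (-5 - 1*5)*5 = -131 + (-5 - 5)*5 = -131 - 10*5 = -131 - 50 = -181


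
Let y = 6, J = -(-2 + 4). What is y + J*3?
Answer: 0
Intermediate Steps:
J = -2 (J = -1*2 = -2)
y + J*3 = 6 - 2*3 = 6 - 6 = 0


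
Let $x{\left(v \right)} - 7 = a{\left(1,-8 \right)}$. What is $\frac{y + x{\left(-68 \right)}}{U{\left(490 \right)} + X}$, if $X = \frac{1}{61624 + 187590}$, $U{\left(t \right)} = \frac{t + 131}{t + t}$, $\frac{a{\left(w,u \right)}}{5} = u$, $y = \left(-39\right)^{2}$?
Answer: $\frac{3708304320}{1579213} \approx 2348.2$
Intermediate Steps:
$y = 1521$
$a{\left(w,u \right)} = 5 u$
$x{\left(v \right)} = -33$ ($x{\left(v \right)} = 7 + 5 \left(-8\right) = 7 - 40 = -33$)
$U{\left(t \right)} = \frac{131 + t}{2 t}$
$X = \frac{1}{249214} \approx 4.0126 \cdot 10^{-6}$
$\frac{y + x{\left(-68 \right)}}{U{\left(490 \right)} + X} = \frac{1521 - 33}{\frac{131 + 490}{2 \cdot 490} + \frac{1}{249214}} = \frac{1488}{\frac{1}{2} \cdot \frac{1}{490} \cdot 621 + \frac{1}{249214}} = \frac{1488}{\frac{621}{980} + \frac{1}{249214}} = \frac{1488}{\frac{1579213}{2492140}} = 1488 \cdot \frac{2492140}{1579213} = \frac{3708304320}{1579213}$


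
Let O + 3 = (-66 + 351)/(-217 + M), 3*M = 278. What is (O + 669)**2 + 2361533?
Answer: 389845163726/139129 ≈ 2.8020e+6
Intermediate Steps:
M = 278/3 (M = (1/3)*278 = 278/3 ≈ 92.667)
O = -1974/373 (O = -3 + (-66 + 351)/(-217 + 278/3) = -3 + 285/(-373/3) = -3 + 285*(-3/373) = -3 - 855/373 = -1974/373 ≈ -5.2922)
(O + 669)**2 + 2361533 = (-1974/373 + 669)**2 + 2361533 = (247563/373)**2 + 2361533 = 61287438969/139129 + 2361533 = 389845163726/139129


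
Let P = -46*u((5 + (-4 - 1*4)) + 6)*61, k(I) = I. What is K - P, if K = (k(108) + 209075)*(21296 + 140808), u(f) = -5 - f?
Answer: 33909378584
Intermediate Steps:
P = 22448 (P = -46*(-5 - ((5 + (-4 - 1*4)) + 6))*61 = -46*(-5 - ((5 + (-4 - 4)) + 6))*61 = -46*(-5 - ((5 - 8) + 6))*61 = -46*(-5 - (-3 + 6))*61 = -46*(-5 - 1*3)*61 = -46*(-5 - 3)*61 = -46*(-8)*61 = 368*61 = 22448)
K = 33909401032 (K = (108 + 209075)*(21296 + 140808) = 209183*162104 = 33909401032)
K - P = 33909401032 - 1*22448 = 33909401032 - 22448 = 33909378584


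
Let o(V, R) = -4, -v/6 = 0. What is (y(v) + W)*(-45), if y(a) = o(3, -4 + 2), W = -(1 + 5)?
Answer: 450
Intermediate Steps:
v = 0 (v = -6*0 = 0)
W = -6 (W = -1*6 = -6)
y(a) = -4
(y(v) + W)*(-45) = (-4 - 6)*(-45) = -10*(-45) = 450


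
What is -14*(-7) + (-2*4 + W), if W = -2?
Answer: 88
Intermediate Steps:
-14*(-7) + (-2*4 + W) = -14*(-7) + (-2*4 - 2) = 98 + (-8 - 2) = 98 - 10 = 88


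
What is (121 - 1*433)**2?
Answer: 97344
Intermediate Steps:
(121 - 1*433)**2 = (121 - 433)**2 = (-312)**2 = 97344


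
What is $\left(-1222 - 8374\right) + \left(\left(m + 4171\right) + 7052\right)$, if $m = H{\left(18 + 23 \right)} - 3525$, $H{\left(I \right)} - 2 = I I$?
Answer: $-215$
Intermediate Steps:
$H{\left(I \right)} = 2 + I^{2}$ ($H{\left(I \right)} = 2 + I I = 2 + I^{2}$)
$m = -1842$ ($m = \left(2 + \left(18 + 23\right)^{2}\right) - 3525 = \left(2 + 41^{2}\right) - 3525 = \left(2 + 1681\right) - 3525 = 1683 - 3525 = -1842$)
$\left(-1222 - 8374\right) + \left(\left(m + 4171\right) + 7052\right) = \left(-1222 - 8374\right) + \left(\left(-1842 + 4171\right) + 7052\right) = -9596 + \left(2329 + 7052\right) = -9596 + 9381 = -215$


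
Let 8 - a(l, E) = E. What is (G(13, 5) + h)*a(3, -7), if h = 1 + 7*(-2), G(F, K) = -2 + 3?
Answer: -180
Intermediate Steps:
G(F, K) = 1
a(l, E) = 8 - E
h = -13 (h = 1 - 14 = -13)
(G(13, 5) + h)*a(3, -7) = (1 - 13)*(8 - 1*(-7)) = -12*(8 + 7) = -12*15 = -180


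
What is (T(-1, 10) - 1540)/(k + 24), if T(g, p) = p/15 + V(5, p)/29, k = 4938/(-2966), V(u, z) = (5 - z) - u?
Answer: -198650816/2881701 ≈ -68.935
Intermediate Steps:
V(u, z) = 5 - u - z
k = -2469/1483 (k = 4938*(-1/2966) = -2469/1483 ≈ -1.6649)
T(g, p) = 14*p/435 (T(g, p) = p/15 + (5 - 1*5 - p)/29 = p*(1/15) + (5 - 5 - p)*(1/29) = p/15 - p*(1/29) = p/15 - p/29 = 14*p/435)
(T(-1, 10) - 1540)/(k + 24) = ((14/435)*10 - 1540)/(-2469/1483 + 24) = (28/87 - 1540)/(33123/1483) = -133952/87*1483/33123 = -198650816/2881701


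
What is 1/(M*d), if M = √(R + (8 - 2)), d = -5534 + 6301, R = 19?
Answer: 1/3835 ≈ 0.00026076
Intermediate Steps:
d = 767
M = 5 (M = √(19 + (8 - 2)) = √(19 + 6) = √25 = 5)
1/(M*d) = 1/(5*767) = 1/3835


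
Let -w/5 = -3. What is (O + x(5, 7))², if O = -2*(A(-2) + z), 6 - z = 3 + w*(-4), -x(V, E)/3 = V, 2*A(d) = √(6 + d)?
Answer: 20449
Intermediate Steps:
w = 15 (w = -5*(-3) = 15)
A(d) = √(6 + d)/2
x(V, E) = -3*V
z = 63 (z = 6 - (3 + 15*(-4)) = 6 - (3 - 60) = 6 - 1*(-57) = 6 + 57 = 63)
O = -128 (O = -2*(√(6 - 2)/2 + 63) = -2*(√4/2 + 63) = -2*((½)*2 + 63) = -2*(1 + 63) = -2*64 = -128)
(O + x(5, 7))² = (-128 - 3*5)² = (-128 - 15)² = (-143)² = 20449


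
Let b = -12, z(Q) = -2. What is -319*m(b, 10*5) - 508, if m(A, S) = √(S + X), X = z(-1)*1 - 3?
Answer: -508 - 957*√5 ≈ -2647.9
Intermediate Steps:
X = -5 (X = -2*1 - 3 = -2 - 3 = -5)
m(A, S) = √(-5 + S) (m(A, S) = √(S - 5) = √(-5 + S))
-319*m(b, 10*5) - 508 = -319*√(-5 + 10*5) - 508 = -319*√(-5 + 50) - 508 = -957*√5 - 508 = -508 - 957*√5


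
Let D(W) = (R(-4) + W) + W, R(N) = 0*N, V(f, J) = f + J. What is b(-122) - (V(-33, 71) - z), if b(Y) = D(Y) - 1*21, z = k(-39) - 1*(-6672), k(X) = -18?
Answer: 6351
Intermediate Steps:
V(f, J) = J + f
R(N) = 0
z = 6654 (z = -18 - 1*(-6672) = -18 + 6672 = 6654)
D(W) = 2*W (D(W) = (0 + W) + W = W + W = 2*W)
b(Y) = -21 + 2*Y (b(Y) = 2*Y - 1*21 = 2*Y - 21 = -21 + 2*Y)
b(-122) - (V(-33, 71) - z) = (-21 + 2*(-122)) - ((71 - 33) - 1*6654) = (-21 - 244) - (38 - 6654) = -265 - 1*(-6616) = -265 + 6616 = 6351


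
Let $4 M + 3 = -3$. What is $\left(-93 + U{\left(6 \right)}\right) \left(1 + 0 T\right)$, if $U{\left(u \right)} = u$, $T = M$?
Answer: $-87$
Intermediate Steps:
$M = - \frac{3}{2}$ ($M = - \frac{3}{4} + \frac{1}{4} \left(-3\right) = - \frac{3}{4} - \frac{3}{4} = - \frac{3}{2} \approx -1.5$)
$T = - \frac{3}{2} \approx -1.5$
$\left(-93 + U{\left(6 \right)}\right) \left(1 + 0 T\right) = \left(-93 + 6\right) \left(1 + 0 \left(- \frac{3}{2}\right)\right) = - 87 \left(1 + 0\right) = \left(-87\right) 1 = -87$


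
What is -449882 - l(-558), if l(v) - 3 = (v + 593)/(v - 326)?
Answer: -397698305/884 ≈ -4.4989e+5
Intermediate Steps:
l(v) = 3 + (593 + v)/(-326 + v) (l(v) = 3 + (v + 593)/(v - 326) = 3 + (593 + v)/(-326 + v))
-449882 - l(-558) = -449882 - (-385 + 4*(-558))/(-326 - 558) = -449882 - (-385 - 2232)/(-884) = -449882 - (-1)*(-2617)/884 = -449882 - 1*2617/884 = -449882 - 2617/884 = -397698305/884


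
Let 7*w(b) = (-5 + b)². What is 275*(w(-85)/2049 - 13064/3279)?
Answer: -14741563100/15676899 ≈ -940.34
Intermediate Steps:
w(b) = (-5 + b)²/7
275*(w(-85)/2049 - 13064/3279) = 275*(((-5 - 85)²/7)/2049 - 13064/3279) = 275*(((⅐)*(-90)²)*(1/2049) - 13064*1/3279) = 275*(((⅐)*8100)*(1/2049) - 13064/3279) = 275*((8100/7)*(1/2049) - 13064/3279) = 275*(2700/4781 - 13064/3279) = 275*(-53605684/15676899) = -14741563100/15676899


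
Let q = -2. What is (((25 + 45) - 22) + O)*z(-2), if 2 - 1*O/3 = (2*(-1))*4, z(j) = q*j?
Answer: 312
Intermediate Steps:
z(j) = -2*j
O = 30 (O = 6 - 3*2*(-1)*4 = 6 - (-6)*4 = 6 - 3*(-8) = 6 + 24 = 30)
(((25 + 45) - 22) + O)*z(-2) = (((25 + 45) - 22) + 30)*(-2*(-2)) = ((70 - 22) + 30)*4 = (48 + 30)*4 = 78*4 = 312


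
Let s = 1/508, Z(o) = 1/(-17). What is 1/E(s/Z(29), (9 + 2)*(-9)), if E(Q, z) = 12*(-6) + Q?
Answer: -508/36593 ≈ -0.013882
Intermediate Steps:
Z(o) = -1/17
s = 1/508 ≈ 0.0019685
E(Q, z) = -72 + Q
1/E(s/Z(29), (9 + 2)*(-9)) = 1/(-72 + 1/(508*(-1/17))) = 1/(-72 + (1/508)*(-17)) = 1/(-72 - 17/508) = 1/(-36593/508) = -508/36593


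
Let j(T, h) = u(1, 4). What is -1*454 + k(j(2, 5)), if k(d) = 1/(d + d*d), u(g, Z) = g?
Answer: -907/2 ≈ -453.50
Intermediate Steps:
j(T, h) = 1
k(d) = 1/(d + d**2)
-1*454 + k(j(2, 5)) = -1*454 + 1/(1*(1 + 1)) = -454 + 1/2 = -907/2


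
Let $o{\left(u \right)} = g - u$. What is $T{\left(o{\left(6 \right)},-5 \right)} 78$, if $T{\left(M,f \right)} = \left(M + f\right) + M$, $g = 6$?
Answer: $-390$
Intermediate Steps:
$o{\left(u \right)} = 6 - u$
$T{\left(M,f \right)} = f + 2 M$
$T{\left(o{\left(6 \right)},-5 \right)} 78 = \left(-5 + 2 \left(6 - 6\right)\right) 78 = \left(-5 + 2 \cdot 0\right) 78 = \left(-5 + 0\right) 78 = \left(-5\right) 78 = -390$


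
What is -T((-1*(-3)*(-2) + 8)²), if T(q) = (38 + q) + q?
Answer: -46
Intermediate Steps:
T(q) = 38 + 2*q
-T((-1*(-3)*(-2) + 8)²) = -(38 + 2*(-1*(-3)*(-2) + 8)²) = -(38 + 2*(3*(-2) + 8)²) = -(38 + 2*(-6 + 8)²) = -(38 + 2*2²) = -(38 + 2*4) = -(38 + 8) = -1*46 = -46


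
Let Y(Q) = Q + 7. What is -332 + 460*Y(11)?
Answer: 7948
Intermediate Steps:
Y(Q) = 7 + Q
-332 + 460*Y(11) = -332 + 460*(7 + 11) = -332 + 460*18 = -332 + 8280 = 7948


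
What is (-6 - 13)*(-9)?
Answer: 171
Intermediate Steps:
(-6 - 13)*(-9) = -19*(-9) = 171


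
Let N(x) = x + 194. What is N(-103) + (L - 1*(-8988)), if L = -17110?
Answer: -8031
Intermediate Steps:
N(x) = 194 + x
N(-103) + (L - 1*(-8988)) = (194 - 103) + (-17110 - 1*(-8988)) = 91 + (-17110 + 8988) = 91 - 8122 = -8031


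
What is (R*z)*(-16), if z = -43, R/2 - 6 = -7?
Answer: -1376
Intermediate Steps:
R = -2 (R = 12 + 2*(-7) = 12 - 14 = -2)
(R*z)*(-16) = -2*(-43)*(-16) = 86*(-16) = -1376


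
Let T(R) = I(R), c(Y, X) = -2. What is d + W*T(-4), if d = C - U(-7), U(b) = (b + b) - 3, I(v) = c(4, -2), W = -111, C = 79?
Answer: 318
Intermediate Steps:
I(v) = -2
T(R) = -2
U(b) = -3 + 2*b (U(b) = 2*b - 3 = -3 + 2*b)
d = 96 (d = 79 - (-3 + 2*(-7)) = 79 - (-3 - 14) = 79 - 1*(-17) = 79 + 17 = 96)
d + W*T(-4) = 96 - 111*(-2) = 96 + 222 = 318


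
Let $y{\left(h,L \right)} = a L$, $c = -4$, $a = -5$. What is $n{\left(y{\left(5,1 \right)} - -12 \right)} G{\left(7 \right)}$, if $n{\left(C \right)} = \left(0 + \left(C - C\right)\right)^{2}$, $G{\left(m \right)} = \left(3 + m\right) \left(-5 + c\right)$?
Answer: $0$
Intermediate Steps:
$y{\left(h,L \right)} = - 5 L$
$G{\left(m \right)} = -27 - 9 m$ ($G{\left(m \right)} = \left(3 + m\right) \left(-5 - 4\right) = \left(3 + m\right) \left(-9\right) = -27 - 9 m$)
$n{\left(C \right)} = 0$ ($n{\left(C \right)} = \left(0 + 0\right)^{2} = 0^{2} = 0$)
$n{\left(y{\left(5,1 \right)} - -12 \right)} G{\left(7 \right)} = 0 \left(-27 - 63\right) = 0 \left(-90\right) = 0$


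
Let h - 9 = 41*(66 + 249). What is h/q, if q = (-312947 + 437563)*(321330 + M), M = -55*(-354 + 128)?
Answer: 3231/10397959040 ≈ 3.1073e-7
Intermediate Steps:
M = 12430 (M = -55*(-226) = 12430)
h = 12924 (h = 9 + 41*(66 + 249) = 9 + 41*315 = 9 + 12915 = 12924)
q = 41591836160 (q = (-312947 + 437563)*(321330 + 12430) = 124616*333760 = 41591836160)
h/q = 12924/41591836160 = 12924*(1/41591836160) = 3231/10397959040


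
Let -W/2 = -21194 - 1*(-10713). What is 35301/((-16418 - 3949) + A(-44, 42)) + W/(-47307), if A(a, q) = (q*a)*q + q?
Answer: -1241007883/1544431629 ≈ -0.80354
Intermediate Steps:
W = 20962 (W = -2*(-21194 - 1*(-10713)) = -2*(-21194 + 10713) = -2*(-10481) = 20962)
A(a, q) = q + a*q² (A(a, q) = (a*q)*q + q = a*q² + q = q + a*q²)
35301/((-16418 - 3949) + A(-44, 42)) + W/(-47307) = 35301/((-16418 - 3949) + 42*(1 - 44*42)) + 20962/(-47307) = 35301/(-20367 + 42*(1 - 1848)) + 20962*(-1/47307) = 35301/(-20367 + 42*(-1847)) - 20962/47307 = 35301/(-20367 - 77574) - 20962/47307 = 35301/(-97941) - 20962/47307 = 35301*(-1/97941) - 20962/47307 = -11767/32647 - 20962/47307 = -1241007883/1544431629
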